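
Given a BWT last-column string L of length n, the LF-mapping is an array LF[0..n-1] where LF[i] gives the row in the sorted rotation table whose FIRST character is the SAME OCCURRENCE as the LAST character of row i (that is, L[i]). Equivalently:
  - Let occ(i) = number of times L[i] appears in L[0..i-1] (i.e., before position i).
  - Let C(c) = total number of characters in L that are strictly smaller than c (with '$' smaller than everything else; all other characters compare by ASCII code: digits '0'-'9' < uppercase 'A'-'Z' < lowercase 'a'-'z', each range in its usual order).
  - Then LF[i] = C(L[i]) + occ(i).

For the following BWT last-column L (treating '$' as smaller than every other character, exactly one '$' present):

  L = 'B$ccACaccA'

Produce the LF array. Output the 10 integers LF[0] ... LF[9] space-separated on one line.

Char counts: '$':1, 'A':2, 'B':1, 'C':1, 'a':1, 'c':4
C (first-col start): C('$')=0, C('A')=1, C('B')=3, C('C')=4, C('a')=5, C('c')=6
L[0]='B': occ=0, LF[0]=C('B')+0=3+0=3
L[1]='$': occ=0, LF[1]=C('$')+0=0+0=0
L[2]='c': occ=0, LF[2]=C('c')+0=6+0=6
L[3]='c': occ=1, LF[3]=C('c')+1=6+1=7
L[4]='A': occ=0, LF[4]=C('A')+0=1+0=1
L[5]='C': occ=0, LF[5]=C('C')+0=4+0=4
L[6]='a': occ=0, LF[6]=C('a')+0=5+0=5
L[7]='c': occ=2, LF[7]=C('c')+2=6+2=8
L[8]='c': occ=3, LF[8]=C('c')+3=6+3=9
L[9]='A': occ=1, LF[9]=C('A')+1=1+1=2

Answer: 3 0 6 7 1 4 5 8 9 2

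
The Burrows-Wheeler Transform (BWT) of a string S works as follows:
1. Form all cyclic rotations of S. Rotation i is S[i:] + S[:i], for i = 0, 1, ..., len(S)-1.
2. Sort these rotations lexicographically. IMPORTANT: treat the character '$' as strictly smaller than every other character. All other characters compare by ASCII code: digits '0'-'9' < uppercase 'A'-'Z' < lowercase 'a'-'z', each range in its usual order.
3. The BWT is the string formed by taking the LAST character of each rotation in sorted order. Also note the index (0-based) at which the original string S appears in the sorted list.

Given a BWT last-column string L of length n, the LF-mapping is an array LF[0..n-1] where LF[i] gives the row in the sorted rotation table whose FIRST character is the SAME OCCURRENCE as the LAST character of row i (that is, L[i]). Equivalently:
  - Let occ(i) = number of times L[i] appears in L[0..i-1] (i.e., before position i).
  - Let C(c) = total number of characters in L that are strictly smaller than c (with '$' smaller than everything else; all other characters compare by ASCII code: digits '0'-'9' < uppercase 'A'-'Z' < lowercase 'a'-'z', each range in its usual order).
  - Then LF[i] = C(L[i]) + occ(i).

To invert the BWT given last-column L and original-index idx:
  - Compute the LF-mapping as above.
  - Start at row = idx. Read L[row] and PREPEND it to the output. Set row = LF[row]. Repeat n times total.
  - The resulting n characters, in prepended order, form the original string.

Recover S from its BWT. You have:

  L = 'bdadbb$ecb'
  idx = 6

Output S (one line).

LF mapping: 2 7 1 8 3 4 0 9 6 5
Walk LF starting at row 6, prepending L[row]:
  step 1: row=6, L[6]='$', prepend. Next row=LF[6]=0
  step 2: row=0, L[0]='b', prepend. Next row=LF[0]=2
  step 3: row=2, L[2]='a', prepend. Next row=LF[2]=1
  step 4: row=1, L[1]='d', prepend. Next row=LF[1]=7
  step 5: row=7, L[7]='e', prepend. Next row=LF[7]=9
  step 6: row=9, L[9]='b', prepend. Next row=LF[9]=5
  step 7: row=5, L[5]='b', prepend. Next row=LF[5]=4
  step 8: row=4, L[4]='b', prepend. Next row=LF[4]=3
  step 9: row=3, L[3]='d', prepend. Next row=LF[3]=8
  step 10: row=8, L[8]='c', prepend. Next row=LF[8]=6
Reversed output: cdbbbedab$

Answer: cdbbbedab$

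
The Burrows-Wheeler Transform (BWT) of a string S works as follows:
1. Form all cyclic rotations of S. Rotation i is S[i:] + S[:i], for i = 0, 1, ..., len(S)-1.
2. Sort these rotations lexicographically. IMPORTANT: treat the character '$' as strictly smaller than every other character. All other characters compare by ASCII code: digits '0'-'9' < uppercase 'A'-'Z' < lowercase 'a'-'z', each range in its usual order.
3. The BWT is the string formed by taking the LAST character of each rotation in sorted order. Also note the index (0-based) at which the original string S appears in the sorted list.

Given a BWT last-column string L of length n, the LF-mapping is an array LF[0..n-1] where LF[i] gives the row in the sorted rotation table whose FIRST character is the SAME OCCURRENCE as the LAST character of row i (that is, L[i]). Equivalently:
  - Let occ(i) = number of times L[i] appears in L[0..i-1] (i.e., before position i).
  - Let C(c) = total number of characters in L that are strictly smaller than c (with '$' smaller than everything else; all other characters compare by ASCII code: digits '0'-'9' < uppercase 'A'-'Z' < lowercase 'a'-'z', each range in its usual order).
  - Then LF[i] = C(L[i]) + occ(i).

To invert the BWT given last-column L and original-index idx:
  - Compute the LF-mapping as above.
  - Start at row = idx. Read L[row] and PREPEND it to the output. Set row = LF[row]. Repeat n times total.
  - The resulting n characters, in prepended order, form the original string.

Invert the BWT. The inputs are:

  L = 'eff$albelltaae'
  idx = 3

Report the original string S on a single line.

Answer: alfalfabeetle$

Derivation:
LF mapping: 5 8 9 0 1 10 4 6 11 12 13 2 3 7
Walk LF starting at row 3, prepending L[row]:
  step 1: row=3, L[3]='$', prepend. Next row=LF[3]=0
  step 2: row=0, L[0]='e', prepend. Next row=LF[0]=5
  step 3: row=5, L[5]='l', prepend. Next row=LF[5]=10
  step 4: row=10, L[10]='t', prepend. Next row=LF[10]=13
  step 5: row=13, L[13]='e', prepend. Next row=LF[13]=7
  step 6: row=7, L[7]='e', prepend. Next row=LF[7]=6
  step 7: row=6, L[6]='b', prepend. Next row=LF[6]=4
  step 8: row=4, L[4]='a', prepend. Next row=LF[4]=1
  step 9: row=1, L[1]='f', prepend. Next row=LF[1]=8
  step 10: row=8, L[8]='l', prepend. Next row=LF[8]=11
  step 11: row=11, L[11]='a', prepend. Next row=LF[11]=2
  step 12: row=2, L[2]='f', prepend. Next row=LF[2]=9
  step 13: row=9, L[9]='l', prepend. Next row=LF[9]=12
  step 14: row=12, L[12]='a', prepend. Next row=LF[12]=3
Reversed output: alfalfabeetle$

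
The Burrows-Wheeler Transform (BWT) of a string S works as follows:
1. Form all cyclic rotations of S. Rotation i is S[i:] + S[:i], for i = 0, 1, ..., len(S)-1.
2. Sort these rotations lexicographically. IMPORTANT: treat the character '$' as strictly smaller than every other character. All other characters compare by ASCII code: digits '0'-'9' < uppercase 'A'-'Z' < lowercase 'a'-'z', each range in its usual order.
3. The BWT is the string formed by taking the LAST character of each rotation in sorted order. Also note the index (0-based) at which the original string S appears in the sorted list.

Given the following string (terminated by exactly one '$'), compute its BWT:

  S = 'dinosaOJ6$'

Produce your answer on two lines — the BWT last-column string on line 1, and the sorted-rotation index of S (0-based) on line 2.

All 10 rotations (rotation i = S[i:]+S[:i]):
  rot[0] = dinosaOJ6$
  rot[1] = inosaOJ6$d
  rot[2] = nosaOJ6$di
  rot[3] = osaOJ6$din
  rot[4] = saOJ6$dino
  rot[5] = aOJ6$dinos
  rot[6] = OJ6$dinosa
  rot[7] = J6$dinosaO
  rot[8] = 6$dinosaOJ
  rot[9] = $dinosaOJ6
Sorted (with $ < everything):
  sorted[0] = $dinosaOJ6  (last char: '6')
  sorted[1] = 6$dinosaOJ  (last char: 'J')
  sorted[2] = J6$dinosaO  (last char: 'O')
  sorted[3] = OJ6$dinosa  (last char: 'a')
  sorted[4] = aOJ6$dinos  (last char: 's')
  sorted[5] = dinosaOJ6$  (last char: '$')
  sorted[6] = inosaOJ6$d  (last char: 'd')
  sorted[7] = nosaOJ6$di  (last char: 'i')
  sorted[8] = osaOJ6$din  (last char: 'n')
  sorted[9] = saOJ6$dino  (last char: 'o')
Last column: 6JOas$dino
Original string S is at sorted index 5

Answer: 6JOas$dino
5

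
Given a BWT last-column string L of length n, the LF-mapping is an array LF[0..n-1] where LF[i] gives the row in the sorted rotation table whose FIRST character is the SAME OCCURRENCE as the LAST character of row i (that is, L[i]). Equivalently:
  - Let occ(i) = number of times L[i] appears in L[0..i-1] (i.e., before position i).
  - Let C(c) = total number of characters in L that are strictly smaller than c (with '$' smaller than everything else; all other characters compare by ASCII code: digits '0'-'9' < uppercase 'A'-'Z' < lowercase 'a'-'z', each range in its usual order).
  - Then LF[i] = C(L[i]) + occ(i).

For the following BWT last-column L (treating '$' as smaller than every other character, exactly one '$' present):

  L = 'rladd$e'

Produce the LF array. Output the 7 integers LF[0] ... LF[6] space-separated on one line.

Answer: 6 5 1 2 3 0 4

Derivation:
Char counts: '$':1, 'a':1, 'd':2, 'e':1, 'l':1, 'r':1
C (first-col start): C('$')=0, C('a')=1, C('d')=2, C('e')=4, C('l')=5, C('r')=6
L[0]='r': occ=0, LF[0]=C('r')+0=6+0=6
L[1]='l': occ=0, LF[1]=C('l')+0=5+0=5
L[2]='a': occ=0, LF[2]=C('a')+0=1+0=1
L[3]='d': occ=0, LF[3]=C('d')+0=2+0=2
L[4]='d': occ=1, LF[4]=C('d')+1=2+1=3
L[5]='$': occ=0, LF[5]=C('$')+0=0+0=0
L[6]='e': occ=0, LF[6]=C('e')+0=4+0=4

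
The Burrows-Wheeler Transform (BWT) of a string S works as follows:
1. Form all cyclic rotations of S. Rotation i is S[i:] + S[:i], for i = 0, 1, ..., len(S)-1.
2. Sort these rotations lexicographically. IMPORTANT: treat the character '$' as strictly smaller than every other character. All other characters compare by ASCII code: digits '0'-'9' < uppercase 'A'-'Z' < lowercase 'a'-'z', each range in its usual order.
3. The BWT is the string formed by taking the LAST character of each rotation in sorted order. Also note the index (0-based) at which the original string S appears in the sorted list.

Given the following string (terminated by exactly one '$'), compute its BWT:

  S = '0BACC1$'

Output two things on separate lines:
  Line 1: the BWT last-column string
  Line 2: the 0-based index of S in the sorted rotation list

All 7 rotations (rotation i = S[i:]+S[:i]):
  rot[0] = 0BACC1$
  rot[1] = BACC1$0
  rot[2] = ACC1$0B
  rot[3] = CC1$0BA
  rot[4] = C1$0BAC
  rot[5] = 1$0BACC
  rot[6] = $0BACC1
Sorted (with $ < everything):
  sorted[0] = $0BACC1  (last char: '1')
  sorted[1] = 0BACC1$  (last char: '$')
  sorted[2] = 1$0BACC  (last char: 'C')
  sorted[3] = ACC1$0B  (last char: 'B')
  sorted[4] = BACC1$0  (last char: '0')
  sorted[5] = C1$0BAC  (last char: 'C')
  sorted[6] = CC1$0BA  (last char: 'A')
Last column: 1$CB0CA
Original string S is at sorted index 1

Answer: 1$CB0CA
1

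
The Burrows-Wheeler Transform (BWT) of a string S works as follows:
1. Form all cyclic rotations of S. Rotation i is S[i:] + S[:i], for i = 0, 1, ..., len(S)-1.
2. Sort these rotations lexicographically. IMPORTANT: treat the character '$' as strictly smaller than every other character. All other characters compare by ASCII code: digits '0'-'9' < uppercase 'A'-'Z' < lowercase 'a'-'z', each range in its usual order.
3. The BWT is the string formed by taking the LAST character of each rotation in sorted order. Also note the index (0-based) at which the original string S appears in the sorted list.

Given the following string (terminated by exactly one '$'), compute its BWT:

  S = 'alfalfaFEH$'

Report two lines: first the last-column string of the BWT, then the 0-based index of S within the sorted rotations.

Answer: HFaEff$llaa
6

Derivation:
All 11 rotations (rotation i = S[i:]+S[:i]):
  rot[0] = alfalfaFEH$
  rot[1] = lfalfaFEH$a
  rot[2] = falfaFEH$al
  rot[3] = alfaFEH$alf
  rot[4] = lfaFEH$alfa
  rot[5] = faFEH$alfal
  rot[6] = aFEH$alfalf
  rot[7] = FEH$alfalfa
  rot[8] = EH$alfalfaF
  rot[9] = H$alfalfaFE
  rot[10] = $alfalfaFEH
Sorted (with $ < everything):
  sorted[0] = $alfalfaFEH  (last char: 'H')
  sorted[1] = EH$alfalfaF  (last char: 'F')
  sorted[2] = FEH$alfalfa  (last char: 'a')
  sorted[3] = H$alfalfaFE  (last char: 'E')
  sorted[4] = aFEH$alfalf  (last char: 'f')
  sorted[5] = alfaFEH$alf  (last char: 'f')
  sorted[6] = alfalfaFEH$  (last char: '$')
  sorted[7] = faFEH$alfal  (last char: 'l')
  sorted[8] = falfaFEH$al  (last char: 'l')
  sorted[9] = lfaFEH$alfa  (last char: 'a')
  sorted[10] = lfalfaFEH$a  (last char: 'a')
Last column: HFaEff$llaa
Original string S is at sorted index 6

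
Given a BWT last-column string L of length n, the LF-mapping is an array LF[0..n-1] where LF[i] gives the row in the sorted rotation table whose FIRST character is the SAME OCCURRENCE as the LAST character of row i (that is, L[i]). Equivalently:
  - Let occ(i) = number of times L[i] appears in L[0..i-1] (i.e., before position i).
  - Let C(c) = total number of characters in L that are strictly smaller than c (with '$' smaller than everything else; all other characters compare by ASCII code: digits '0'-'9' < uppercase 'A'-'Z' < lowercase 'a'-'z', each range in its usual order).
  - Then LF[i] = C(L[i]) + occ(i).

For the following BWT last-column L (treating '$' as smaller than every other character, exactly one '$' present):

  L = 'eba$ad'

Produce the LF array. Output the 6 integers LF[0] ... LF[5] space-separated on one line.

Answer: 5 3 1 0 2 4

Derivation:
Char counts: '$':1, 'a':2, 'b':1, 'd':1, 'e':1
C (first-col start): C('$')=0, C('a')=1, C('b')=3, C('d')=4, C('e')=5
L[0]='e': occ=0, LF[0]=C('e')+0=5+0=5
L[1]='b': occ=0, LF[1]=C('b')+0=3+0=3
L[2]='a': occ=0, LF[2]=C('a')+0=1+0=1
L[3]='$': occ=0, LF[3]=C('$')+0=0+0=0
L[4]='a': occ=1, LF[4]=C('a')+1=1+1=2
L[5]='d': occ=0, LF[5]=C('d')+0=4+0=4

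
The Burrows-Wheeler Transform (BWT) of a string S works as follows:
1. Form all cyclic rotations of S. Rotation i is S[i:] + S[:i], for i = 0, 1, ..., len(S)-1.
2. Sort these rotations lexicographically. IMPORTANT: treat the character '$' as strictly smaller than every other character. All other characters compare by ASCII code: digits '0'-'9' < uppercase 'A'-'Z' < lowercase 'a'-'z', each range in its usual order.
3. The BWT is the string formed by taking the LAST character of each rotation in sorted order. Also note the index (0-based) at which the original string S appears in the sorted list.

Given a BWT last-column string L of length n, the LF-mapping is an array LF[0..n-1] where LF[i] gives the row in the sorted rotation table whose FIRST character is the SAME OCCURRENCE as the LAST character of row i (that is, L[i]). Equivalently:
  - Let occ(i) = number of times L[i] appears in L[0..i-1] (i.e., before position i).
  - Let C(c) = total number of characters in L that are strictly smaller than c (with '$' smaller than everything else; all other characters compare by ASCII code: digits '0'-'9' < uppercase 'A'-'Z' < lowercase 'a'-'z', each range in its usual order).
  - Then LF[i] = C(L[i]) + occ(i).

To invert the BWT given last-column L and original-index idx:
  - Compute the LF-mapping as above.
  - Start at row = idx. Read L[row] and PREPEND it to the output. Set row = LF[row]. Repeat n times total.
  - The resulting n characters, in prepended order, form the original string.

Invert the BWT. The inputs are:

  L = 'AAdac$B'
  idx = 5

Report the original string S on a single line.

Answer: caBdAA$

Derivation:
LF mapping: 1 2 6 4 5 0 3
Walk LF starting at row 5, prepending L[row]:
  step 1: row=5, L[5]='$', prepend. Next row=LF[5]=0
  step 2: row=0, L[0]='A', prepend. Next row=LF[0]=1
  step 3: row=1, L[1]='A', prepend. Next row=LF[1]=2
  step 4: row=2, L[2]='d', prepend. Next row=LF[2]=6
  step 5: row=6, L[6]='B', prepend. Next row=LF[6]=3
  step 6: row=3, L[3]='a', prepend. Next row=LF[3]=4
  step 7: row=4, L[4]='c', prepend. Next row=LF[4]=5
Reversed output: caBdAA$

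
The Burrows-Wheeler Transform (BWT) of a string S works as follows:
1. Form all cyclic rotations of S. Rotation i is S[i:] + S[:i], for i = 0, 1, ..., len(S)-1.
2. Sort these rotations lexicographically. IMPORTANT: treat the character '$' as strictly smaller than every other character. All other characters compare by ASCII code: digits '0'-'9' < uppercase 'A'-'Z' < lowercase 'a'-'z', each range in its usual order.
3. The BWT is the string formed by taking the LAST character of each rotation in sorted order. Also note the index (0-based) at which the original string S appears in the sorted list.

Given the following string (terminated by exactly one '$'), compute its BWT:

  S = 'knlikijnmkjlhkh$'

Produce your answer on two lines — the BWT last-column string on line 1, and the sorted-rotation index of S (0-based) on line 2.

Answer: hklklkihim$jnnkj
10

Derivation:
All 16 rotations (rotation i = S[i:]+S[:i]):
  rot[0] = knlikijnmkjlhkh$
  rot[1] = nlikijnmkjlhkh$k
  rot[2] = likijnmkjlhkh$kn
  rot[3] = ikijnmkjlhkh$knl
  rot[4] = kijnmkjlhkh$knli
  rot[5] = ijnmkjlhkh$knlik
  rot[6] = jnmkjlhkh$knliki
  rot[7] = nmkjlhkh$knlikij
  rot[8] = mkjlhkh$knlikijn
  rot[9] = kjlhkh$knlikijnm
  rot[10] = jlhkh$knlikijnmk
  rot[11] = lhkh$knlikijnmkj
  rot[12] = hkh$knlikijnmkjl
  rot[13] = kh$knlikijnmkjlh
  rot[14] = h$knlikijnmkjlhk
  rot[15] = $knlikijnmkjlhkh
Sorted (with $ < everything):
  sorted[0] = $knlikijnmkjlhkh  (last char: 'h')
  sorted[1] = h$knlikijnmkjlhk  (last char: 'k')
  sorted[2] = hkh$knlikijnmkjl  (last char: 'l')
  sorted[3] = ijnmkjlhkh$knlik  (last char: 'k')
  sorted[4] = ikijnmkjlhkh$knl  (last char: 'l')
  sorted[5] = jlhkh$knlikijnmk  (last char: 'k')
  sorted[6] = jnmkjlhkh$knliki  (last char: 'i')
  sorted[7] = kh$knlikijnmkjlh  (last char: 'h')
  sorted[8] = kijnmkjlhkh$knli  (last char: 'i')
  sorted[9] = kjlhkh$knlikijnm  (last char: 'm')
  sorted[10] = knlikijnmkjlhkh$  (last char: '$')
  sorted[11] = lhkh$knlikijnmkj  (last char: 'j')
  sorted[12] = likijnmkjlhkh$kn  (last char: 'n')
  sorted[13] = mkjlhkh$knlikijn  (last char: 'n')
  sorted[14] = nlikijnmkjlhkh$k  (last char: 'k')
  sorted[15] = nmkjlhkh$knlikij  (last char: 'j')
Last column: hklklkihim$jnnkj
Original string S is at sorted index 10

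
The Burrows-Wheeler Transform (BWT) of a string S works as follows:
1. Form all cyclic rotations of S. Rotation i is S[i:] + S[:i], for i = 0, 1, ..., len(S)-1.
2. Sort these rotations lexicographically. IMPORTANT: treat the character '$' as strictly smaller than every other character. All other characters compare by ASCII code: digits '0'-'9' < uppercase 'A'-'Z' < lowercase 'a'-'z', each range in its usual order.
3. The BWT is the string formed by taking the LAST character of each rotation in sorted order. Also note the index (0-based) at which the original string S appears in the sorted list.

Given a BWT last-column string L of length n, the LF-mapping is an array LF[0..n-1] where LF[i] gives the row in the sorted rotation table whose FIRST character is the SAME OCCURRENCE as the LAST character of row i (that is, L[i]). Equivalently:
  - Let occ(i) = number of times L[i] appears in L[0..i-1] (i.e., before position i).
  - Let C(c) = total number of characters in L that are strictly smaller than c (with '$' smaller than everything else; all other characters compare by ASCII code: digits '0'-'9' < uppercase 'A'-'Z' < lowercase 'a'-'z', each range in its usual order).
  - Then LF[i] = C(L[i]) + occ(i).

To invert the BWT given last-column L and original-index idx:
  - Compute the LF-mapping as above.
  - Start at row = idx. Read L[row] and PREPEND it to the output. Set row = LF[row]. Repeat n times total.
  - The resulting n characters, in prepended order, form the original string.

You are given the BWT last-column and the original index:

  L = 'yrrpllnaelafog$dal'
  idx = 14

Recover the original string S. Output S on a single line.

Answer: paralleldragonfly$

Derivation:
LF mapping: 17 15 16 14 8 9 12 1 5 10 2 6 13 7 0 4 3 11
Walk LF starting at row 14, prepending L[row]:
  step 1: row=14, L[14]='$', prepend. Next row=LF[14]=0
  step 2: row=0, L[0]='y', prepend. Next row=LF[0]=17
  step 3: row=17, L[17]='l', prepend. Next row=LF[17]=11
  step 4: row=11, L[11]='f', prepend. Next row=LF[11]=6
  step 5: row=6, L[6]='n', prepend. Next row=LF[6]=12
  step 6: row=12, L[12]='o', prepend. Next row=LF[12]=13
  step 7: row=13, L[13]='g', prepend. Next row=LF[13]=7
  step 8: row=7, L[7]='a', prepend. Next row=LF[7]=1
  step 9: row=1, L[1]='r', prepend. Next row=LF[1]=15
  step 10: row=15, L[15]='d', prepend. Next row=LF[15]=4
  step 11: row=4, L[4]='l', prepend. Next row=LF[4]=8
  step 12: row=8, L[8]='e', prepend. Next row=LF[8]=5
  step 13: row=5, L[5]='l', prepend. Next row=LF[5]=9
  step 14: row=9, L[9]='l', prepend. Next row=LF[9]=10
  step 15: row=10, L[10]='a', prepend. Next row=LF[10]=2
  step 16: row=2, L[2]='r', prepend. Next row=LF[2]=16
  step 17: row=16, L[16]='a', prepend. Next row=LF[16]=3
  step 18: row=3, L[3]='p', prepend. Next row=LF[3]=14
Reversed output: paralleldragonfly$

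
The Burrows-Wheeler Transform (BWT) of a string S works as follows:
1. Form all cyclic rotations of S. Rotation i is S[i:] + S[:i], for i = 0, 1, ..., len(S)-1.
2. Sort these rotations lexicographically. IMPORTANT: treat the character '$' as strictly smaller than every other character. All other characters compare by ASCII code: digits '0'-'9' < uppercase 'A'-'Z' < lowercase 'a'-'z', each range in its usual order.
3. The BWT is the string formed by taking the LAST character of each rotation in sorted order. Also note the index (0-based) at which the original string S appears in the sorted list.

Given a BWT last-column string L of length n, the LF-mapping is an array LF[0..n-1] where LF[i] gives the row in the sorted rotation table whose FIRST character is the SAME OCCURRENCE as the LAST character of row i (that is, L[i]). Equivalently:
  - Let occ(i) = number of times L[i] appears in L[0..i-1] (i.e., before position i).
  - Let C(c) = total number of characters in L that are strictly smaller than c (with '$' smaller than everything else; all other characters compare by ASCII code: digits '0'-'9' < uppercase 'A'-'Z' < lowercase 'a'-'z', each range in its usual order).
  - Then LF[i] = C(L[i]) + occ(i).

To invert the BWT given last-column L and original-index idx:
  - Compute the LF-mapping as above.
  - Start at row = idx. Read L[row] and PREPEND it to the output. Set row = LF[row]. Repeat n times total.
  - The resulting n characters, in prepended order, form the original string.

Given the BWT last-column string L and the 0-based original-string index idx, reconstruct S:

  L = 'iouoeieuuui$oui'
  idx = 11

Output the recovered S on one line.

LF mapping: 3 7 10 8 1 4 2 11 12 13 5 0 9 14 6
Walk LF starting at row 11, prepending L[row]:
  step 1: row=11, L[11]='$', prepend. Next row=LF[11]=0
  step 2: row=0, L[0]='i', prepend. Next row=LF[0]=3
  step 3: row=3, L[3]='o', prepend. Next row=LF[3]=8
  step 4: row=8, L[8]='u', prepend. Next row=LF[8]=12
  step 5: row=12, L[12]='o', prepend. Next row=LF[12]=9
  step 6: row=9, L[9]='u', prepend. Next row=LF[9]=13
  step 7: row=13, L[13]='u', prepend. Next row=LF[13]=14
  step 8: row=14, L[14]='i', prepend. Next row=LF[14]=6
  step 9: row=6, L[6]='e', prepend. Next row=LF[6]=2
  step 10: row=2, L[2]='u', prepend. Next row=LF[2]=10
  step 11: row=10, L[10]='i', prepend. Next row=LF[10]=5
  step 12: row=5, L[5]='i', prepend. Next row=LF[5]=4
  step 13: row=4, L[4]='e', prepend. Next row=LF[4]=1
  step 14: row=1, L[1]='o', prepend. Next row=LF[1]=7
  step 15: row=7, L[7]='u', prepend. Next row=LF[7]=11
Reversed output: uoeiiueiuuouoi$

Answer: uoeiiueiuuouoi$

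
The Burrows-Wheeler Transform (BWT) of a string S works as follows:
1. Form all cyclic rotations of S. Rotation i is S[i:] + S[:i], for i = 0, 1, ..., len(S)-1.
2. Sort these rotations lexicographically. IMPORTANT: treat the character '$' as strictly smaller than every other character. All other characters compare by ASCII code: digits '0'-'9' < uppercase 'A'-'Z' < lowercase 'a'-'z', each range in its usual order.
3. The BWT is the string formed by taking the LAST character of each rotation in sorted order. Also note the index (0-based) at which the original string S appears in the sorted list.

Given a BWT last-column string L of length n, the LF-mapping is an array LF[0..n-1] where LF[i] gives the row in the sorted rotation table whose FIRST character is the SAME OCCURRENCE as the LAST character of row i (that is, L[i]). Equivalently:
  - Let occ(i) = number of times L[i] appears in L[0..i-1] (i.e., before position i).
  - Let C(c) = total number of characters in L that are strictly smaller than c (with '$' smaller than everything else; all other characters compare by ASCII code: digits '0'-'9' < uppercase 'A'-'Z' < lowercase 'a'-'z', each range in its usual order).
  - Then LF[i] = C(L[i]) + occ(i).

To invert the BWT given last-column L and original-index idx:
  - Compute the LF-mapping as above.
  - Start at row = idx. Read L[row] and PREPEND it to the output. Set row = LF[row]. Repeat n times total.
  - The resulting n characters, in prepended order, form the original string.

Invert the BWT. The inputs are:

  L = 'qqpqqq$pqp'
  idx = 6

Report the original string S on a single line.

Answer: qpqqqppqq$

Derivation:
LF mapping: 4 5 1 6 7 8 0 2 9 3
Walk LF starting at row 6, prepending L[row]:
  step 1: row=6, L[6]='$', prepend. Next row=LF[6]=0
  step 2: row=0, L[0]='q', prepend. Next row=LF[0]=4
  step 3: row=4, L[4]='q', prepend. Next row=LF[4]=7
  step 4: row=7, L[7]='p', prepend. Next row=LF[7]=2
  step 5: row=2, L[2]='p', prepend. Next row=LF[2]=1
  step 6: row=1, L[1]='q', prepend. Next row=LF[1]=5
  step 7: row=5, L[5]='q', prepend. Next row=LF[5]=8
  step 8: row=8, L[8]='q', prepend. Next row=LF[8]=9
  step 9: row=9, L[9]='p', prepend. Next row=LF[9]=3
  step 10: row=3, L[3]='q', prepend. Next row=LF[3]=6
Reversed output: qpqqqppqq$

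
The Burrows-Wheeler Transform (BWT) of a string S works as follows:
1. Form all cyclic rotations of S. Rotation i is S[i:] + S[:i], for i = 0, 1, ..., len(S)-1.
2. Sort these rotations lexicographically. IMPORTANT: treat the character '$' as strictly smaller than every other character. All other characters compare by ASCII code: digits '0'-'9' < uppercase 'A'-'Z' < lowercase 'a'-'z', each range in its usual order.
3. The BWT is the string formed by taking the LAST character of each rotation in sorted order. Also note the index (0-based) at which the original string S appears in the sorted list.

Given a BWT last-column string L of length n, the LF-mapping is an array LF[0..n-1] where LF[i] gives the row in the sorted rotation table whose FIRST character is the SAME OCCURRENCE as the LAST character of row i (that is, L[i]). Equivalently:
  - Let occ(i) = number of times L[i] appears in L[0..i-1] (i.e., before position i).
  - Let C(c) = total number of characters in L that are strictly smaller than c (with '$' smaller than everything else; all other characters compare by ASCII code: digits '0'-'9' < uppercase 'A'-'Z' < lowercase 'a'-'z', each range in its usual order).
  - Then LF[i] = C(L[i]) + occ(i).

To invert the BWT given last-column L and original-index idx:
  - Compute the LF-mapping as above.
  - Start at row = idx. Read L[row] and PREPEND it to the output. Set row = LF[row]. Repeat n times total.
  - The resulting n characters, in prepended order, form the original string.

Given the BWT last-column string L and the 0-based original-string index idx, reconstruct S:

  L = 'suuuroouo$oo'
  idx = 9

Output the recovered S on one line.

LF mapping: 7 8 9 10 6 1 2 11 3 0 4 5
Walk LF starting at row 9, prepending L[row]:
  step 1: row=9, L[9]='$', prepend. Next row=LF[9]=0
  step 2: row=0, L[0]='s', prepend. Next row=LF[0]=7
  step 3: row=7, L[7]='u', prepend. Next row=LF[7]=11
  step 4: row=11, L[11]='o', prepend. Next row=LF[11]=5
  step 5: row=5, L[5]='o', prepend. Next row=LF[5]=1
  step 6: row=1, L[1]='u', prepend. Next row=LF[1]=8
  step 7: row=8, L[8]='o', prepend. Next row=LF[8]=3
  step 8: row=3, L[3]='u', prepend. Next row=LF[3]=10
  step 9: row=10, L[10]='o', prepend. Next row=LF[10]=4
  step 10: row=4, L[4]='r', prepend. Next row=LF[4]=6
  step 11: row=6, L[6]='o', prepend. Next row=LF[6]=2
  step 12: row=2, L[2]='u', prepend. Next row=LF[2]=9
Reversed output: uorououoous$

Answer: uorououoous$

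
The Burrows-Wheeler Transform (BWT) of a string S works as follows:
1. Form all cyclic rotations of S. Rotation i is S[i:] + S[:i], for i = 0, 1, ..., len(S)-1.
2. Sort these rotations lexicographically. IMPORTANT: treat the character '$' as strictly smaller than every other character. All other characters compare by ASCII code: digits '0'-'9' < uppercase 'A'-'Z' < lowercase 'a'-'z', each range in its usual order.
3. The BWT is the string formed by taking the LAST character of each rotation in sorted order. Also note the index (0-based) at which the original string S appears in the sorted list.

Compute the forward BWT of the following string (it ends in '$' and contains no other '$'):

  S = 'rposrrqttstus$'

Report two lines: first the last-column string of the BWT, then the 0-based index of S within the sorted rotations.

All 14 rotations (rotation i = S[i:]+S[:i]):
  rot[0] = rposrrqttstus$
  rot[1] = posrrqttstus$r
  rot[2] = osrrqttstus$rp
  rot[3] = srrqttstus$rpo
  rot[4] = rrqttstus$rpos
  rot[5] = rqttstus$rposr
  rot[6] = qttstus$rposrr
  rot[7] = ttstus$rposrrq
  rot[8] = tstus$rposrrqt
  rot[9] = stus$rposrrqtt
  rot[10] = tus$rposrrqtts
  rot[11] = us$rposrrqttst
  rot[12] = s$rposrrqttstu
  rot[13] = $rposrrqttstus
Sorted (with $ < everything):
  sorted[0] = $rposrrqttstus  (last char: 's')
  sorted[1] = osrrqttstus$rp  (last char: 'p')
  sorted[2] = posrrqttstus$r  (last char: 'r')
  sorted[3] = qttstus$rposrr  (last char: 'r')
  sorted[4] = rposrrqttstus$  (last char: '$')
  sorted[5] = rqttstus$rposr  (last char: 'r')
  sorted[6] = rrqttstus$rpos  (last char: 's')
  sorted[7] = s$rposrrqttstu  (last char: 'u')
  sorted[8] = srrqttstus$rpo  (last char: 'o')
  sorted[9] = stus$rposrrqtt  (last char: 't')
  sorted[10] = tstus$rposrrqt  (last char: 't')
  sorted[11] = ttstus$rposrrq  (last char: 'q')
  sorted[12] = tus$rposrrqtts  (last char: 's')
  sorted[13] = us$rposrrqttst  (last char: 't')
Last column: sprr$rsuottqst
Original string S is at sorted index 4

Answer: sprr$rsuottqst
4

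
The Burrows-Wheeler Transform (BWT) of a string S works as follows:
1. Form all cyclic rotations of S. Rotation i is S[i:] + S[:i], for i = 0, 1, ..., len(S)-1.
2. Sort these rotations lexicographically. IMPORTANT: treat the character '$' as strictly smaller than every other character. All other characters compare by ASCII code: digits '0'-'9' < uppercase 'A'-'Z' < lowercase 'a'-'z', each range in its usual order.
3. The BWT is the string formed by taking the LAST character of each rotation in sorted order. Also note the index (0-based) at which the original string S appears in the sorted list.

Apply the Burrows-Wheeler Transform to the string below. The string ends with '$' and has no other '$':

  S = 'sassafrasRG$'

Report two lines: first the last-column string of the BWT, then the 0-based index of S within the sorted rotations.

Answer: GRssrsafas$a
10

Derivation:
All 12 rotations (rotation i = S[i:]+S[:i]):
  rot[0] = sassafrasRG$
  rot[1] = assafrasRG$s
  rot[2] = ssafrasRG$sa
  rot[3] = safrasRG$sas
  rot[4] = afrasRG$sass
  rot[5] = frasRG$sassa
  rot[6] = rasRG$sassaf
  rot[7] = asRG$sassafr
  rot[8] = sRG$sassafra
  rot[9] = RG$sassafras
  rot[10] = G$sassafrasR
  rot[11] = $sassafrasRG
Sorted (with $ < everything):
  sorted[0] = $sassafrasRG  (last char: 'G')
  sorted[1] = G$sassafrasR  (last char: 'R')
  sorted[2] = RG$sassafras  (last char: 's')
  sorted[3] = afrasRG$sass  (last char: 's')
  sorted[4] = asRG$sassafr  (last char: 'r')
  sorted[5] = assafrasRG$s  (last char: 's')
  sorted[6] = frasRG$sassa  (last char: 'a')
  sorted[7] = rasRG$sassaf  (last char: 'f')
  sorted[8] = sRG$sassafra  (last char: 'a')
  sorted[9] = safrasRG$sas  (last char: 's')
  sorted[10] = sassafrasRG$  (last char: '$')
  sorted[11] = ssafrasRG$sa  (last char: 'a')
Last column: GRssrsafas$a
Original string S is at sorted index 10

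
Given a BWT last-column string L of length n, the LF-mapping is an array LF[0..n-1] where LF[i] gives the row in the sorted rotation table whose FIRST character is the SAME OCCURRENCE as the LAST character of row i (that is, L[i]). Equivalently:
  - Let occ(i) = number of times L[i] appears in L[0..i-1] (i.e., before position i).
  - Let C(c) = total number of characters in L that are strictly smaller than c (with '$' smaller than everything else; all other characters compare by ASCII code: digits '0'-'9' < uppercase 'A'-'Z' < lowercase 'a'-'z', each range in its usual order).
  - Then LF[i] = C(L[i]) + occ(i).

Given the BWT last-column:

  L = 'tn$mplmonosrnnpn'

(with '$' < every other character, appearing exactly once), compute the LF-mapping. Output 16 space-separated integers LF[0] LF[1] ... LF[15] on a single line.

Answer: 15 4 0 2 11 1 3 9 5 10 14 13 6 7 12 8

Derivation:
Char counts: '$':1, 'l':1, 'm':2, 'n':5, 'o':2, 'p':2, 'r':1, 's':1, 't':1
C (first-col start): C('$')=0, C('l')=1, C('m')=2, C('n')=4, C('o')=9, C('p')=11, C('r')=13, C('s')=14, C('t')=15
L[0]='t': occ=0, LF[0]=C('t')+0=15+0=15
L[1]='n': occ=0, LF[1]=C('n')+0=4+0=4
L[2]='$': occ=0, LF[2]=C('$')+0=0+0=0
L[3]='m': occ=0, LF[3]=C('m')+0=2+0=2
L[4]='p': occ=0, LF[4]=C('p')+0=11+0=11
L[5]='l': occ=0, LF[5]=C('l')+0=1+0=1
L[6]='m': occ=1, LF[6]=C('m')+1=2+1=3
L[7]='o': occ=0, LF[7]=C('o')+0=9+0=9
L[8]='n': occ=1, LF[8]=C('n')+1=4+1=5
L[9]='o': occ=1, LF[9]=C('o')+1=9+1=10
L[10]='s': occ=0, LF[10]=C('s')+0=14+0=14
L[11]='r': occ=0, LF[11]=C('r')+0=13+0=13
L[12]='n': occ=2, LF[12]=C('n')+2=4+2=6
L[13]='n': occ=3, LF[13]=C('n')+3=4+3=7
L[14]='p': occ=1, LF[14]=C('p')+1=11+1=12
L[15]='n': occ=4, LF[15]=C('n')+4=4+4=8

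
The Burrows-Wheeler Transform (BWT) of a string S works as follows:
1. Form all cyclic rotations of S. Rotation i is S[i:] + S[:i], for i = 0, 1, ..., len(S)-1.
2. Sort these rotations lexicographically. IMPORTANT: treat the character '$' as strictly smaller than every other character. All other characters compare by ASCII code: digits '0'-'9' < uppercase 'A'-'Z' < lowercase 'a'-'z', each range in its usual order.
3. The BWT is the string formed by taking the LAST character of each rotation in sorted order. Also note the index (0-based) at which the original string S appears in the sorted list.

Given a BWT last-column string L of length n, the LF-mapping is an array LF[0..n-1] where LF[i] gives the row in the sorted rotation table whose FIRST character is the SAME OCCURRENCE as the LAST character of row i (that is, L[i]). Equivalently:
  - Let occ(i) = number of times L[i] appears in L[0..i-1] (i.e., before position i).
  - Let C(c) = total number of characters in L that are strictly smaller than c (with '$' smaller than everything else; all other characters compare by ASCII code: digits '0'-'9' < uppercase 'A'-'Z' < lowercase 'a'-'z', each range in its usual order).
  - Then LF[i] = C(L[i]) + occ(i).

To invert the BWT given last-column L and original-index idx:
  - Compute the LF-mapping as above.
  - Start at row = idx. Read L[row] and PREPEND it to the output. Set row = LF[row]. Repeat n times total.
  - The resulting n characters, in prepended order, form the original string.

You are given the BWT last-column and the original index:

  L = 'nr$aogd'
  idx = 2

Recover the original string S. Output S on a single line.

Answer: dragon$

Derivation:
LF mapping: 4 6 0 1 5 3 2
Walk LF starting at row 2, prepending L[row]:
  step 1: row=2, L[2]='$', prepend. Next row=LF[2]=0
  step 2: row=0, L[0]='n', prepend. Next row=LF[0]=4
  step 3: row=4, L[4]='o', prepend. Next row=LF[4]=5
  step 4: row=5, L[5]='g', prepend. Next row=LF[5]=3
  step 5: row=3, L[3]='a', prepend. Next row=LF[3]=1
  step 6: row=1, L[1]='r', prepend. Next row=LF[1]=6
  step 7: row=6, L[6]='d', prepend. Next row=LF[6]=2
Reversed output: dragon$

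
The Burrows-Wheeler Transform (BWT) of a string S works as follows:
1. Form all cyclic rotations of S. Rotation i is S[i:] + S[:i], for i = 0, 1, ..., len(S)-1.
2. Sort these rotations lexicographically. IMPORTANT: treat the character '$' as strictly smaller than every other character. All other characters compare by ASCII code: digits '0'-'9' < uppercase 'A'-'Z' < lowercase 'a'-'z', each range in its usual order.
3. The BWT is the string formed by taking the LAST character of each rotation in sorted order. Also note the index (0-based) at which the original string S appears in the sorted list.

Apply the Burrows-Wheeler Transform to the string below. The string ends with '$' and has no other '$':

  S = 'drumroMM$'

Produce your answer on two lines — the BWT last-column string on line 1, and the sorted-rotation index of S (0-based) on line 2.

Answer: MMo$urmdr
3

Derivation:
All 9 rotations (rotation i = S[i:]+S[:i]):
  rot[0] = drumroMM$
  rot[1] = rumroMM$d
  rot[2] = umroMM$dr
  rot[3] = mroMM$dru
  rot[4] = roMM$drum
  rot[5] = oMM$drumr
  rot[6] = MM$drumro
  rot[7] = M$drumroM
  rot[8] = $drumroMM
Sorted (with $ < everything):
  sorted[0] = $drumroMM  (last char: 'M')
  sorted[1] = M$drumroM  (last char: 'M')
  sorted[2] = MM$drumro  (last char: 'o')
  sorted[3] = drumroMM$  (last char: '$')
  sorted[4] = mroMM$dru  (last char: 'u')
  sorted[5] = oMM$drumr  (last char: 'r')
  sorted[6] = roMM$drum  (last char: 'm')
  sorted[7] = rumroMM$d  (last char: 'd')
  sorted[8] = umroMM$dr  (last char: 'r')
Last column: MMo$urmdr
Original string S is at sorted index 3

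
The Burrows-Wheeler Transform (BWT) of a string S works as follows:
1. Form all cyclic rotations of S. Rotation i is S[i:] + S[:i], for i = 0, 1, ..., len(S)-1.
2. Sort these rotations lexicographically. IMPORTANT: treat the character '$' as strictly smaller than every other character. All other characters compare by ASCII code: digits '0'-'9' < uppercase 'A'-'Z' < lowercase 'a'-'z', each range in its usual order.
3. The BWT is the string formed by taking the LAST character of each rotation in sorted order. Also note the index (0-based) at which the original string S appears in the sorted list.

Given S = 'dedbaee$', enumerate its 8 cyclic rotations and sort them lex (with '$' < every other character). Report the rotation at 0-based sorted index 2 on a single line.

Answer: baee$ded

Derivation:
All 8 rotations (rotation i = S[i:]+S[:i]):
  rot[0] = dedbaee$
  rot[1] = edbaee$d
  rot[2] = dbaee$de
  rot[3] = baee$ded
  rot[4] = aee$dedb
  rot[5] = ee$dedba
  rot[6] = e$dedbae
  rot[7] = $dedbaee
Sorted (with $ < everything):
  sorted[0] = $dedbaee
  sorted[1] = aee$dedb
  sorted[2] = baee$ded
  sorted[3] = dbaee$de
  sorted[4] = dedbaee$
  sorted[5] = e$dedbae
  sorted[6] = edbaee$d
  sorted[7] = ee$dedba
sorted[2] = baee$ded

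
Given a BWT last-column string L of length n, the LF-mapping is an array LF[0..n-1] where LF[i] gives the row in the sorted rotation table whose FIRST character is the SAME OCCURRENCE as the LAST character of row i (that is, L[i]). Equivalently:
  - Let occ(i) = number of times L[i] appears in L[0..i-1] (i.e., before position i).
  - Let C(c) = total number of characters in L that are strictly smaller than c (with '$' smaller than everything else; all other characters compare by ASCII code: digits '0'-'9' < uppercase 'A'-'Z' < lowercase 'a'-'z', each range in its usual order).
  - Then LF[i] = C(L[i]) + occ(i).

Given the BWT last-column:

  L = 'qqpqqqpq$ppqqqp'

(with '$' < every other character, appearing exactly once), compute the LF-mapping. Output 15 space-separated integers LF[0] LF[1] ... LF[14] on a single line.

Answer: 6 7 1 8 9 10 2 11 0 3 4 12 13 14 5

Derivation:
Char counts: '$':1, 'p':5, 'q':9
C (first-col start): C('$')=0, C('p')=1, C('q')=6
L[0]='q': occ=0, LF[0]=C('q')+0=6+0=6
L[1]='q': occ=1, LF[1]=C('q')+1=6+1=7
L[2]='p': occ=0, LF[2]=C('p')+0=1+0=1
L[3]='q': occ=2, LF[3]=C('q')+2=6+2=8
L[4]='q': occ=3, LF[4]=C('q')+3=6+3=9
L[5]='q': occ=4, LF[5]=C('q')+4=6+4=10
L[6]='p': occ=1, LF[6]=C('p')+1=1+1=2
L[7]='q': occ=5, LF[7]=C('q')+5=6+5=11
L[8]='$': occ=0, LF[8]=C('$')+0=0+0=0
L[9]='p': occ=2, LF[9]=C('p')+2=1+2=3
L[10]='p': occ=3, LF[10]=C('p')+3=1+3=4
L[11]='q': occ=6, LF[11]=C('q')+6=6+6=12
L[12]='q': occ=7, LF[12]=C('q')+7=6+7=13
L[13]='q': occ=8, LF[13]=C('q')+8=6+8=14
L[14]='p': occ=4, LF[14]=C('p')+4=1+4=5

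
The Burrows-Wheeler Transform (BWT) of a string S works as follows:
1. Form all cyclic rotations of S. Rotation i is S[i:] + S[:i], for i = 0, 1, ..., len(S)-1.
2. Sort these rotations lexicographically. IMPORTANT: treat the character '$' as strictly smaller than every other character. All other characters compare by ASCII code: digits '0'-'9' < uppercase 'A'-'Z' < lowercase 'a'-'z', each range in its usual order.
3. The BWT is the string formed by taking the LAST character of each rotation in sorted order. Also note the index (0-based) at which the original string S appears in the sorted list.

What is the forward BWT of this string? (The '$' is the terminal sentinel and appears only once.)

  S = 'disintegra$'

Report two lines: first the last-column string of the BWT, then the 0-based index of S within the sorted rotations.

Answer: ar$tesdigin
2

Derivation:
All 11 rotations (rotation i = S[i:]+S[:i]):
  rot[0] = disintegra$
  rot[1] = isintegra$d
  rot[2] = sintegra$di
  rot[3] = integra$dis
  rot[4] = ntegra$disi
  rot[5] = tegra$disin
  rot[6] = egra$disint
  rot[7] = gra$disinte
  rot[8] = ra$disinteg
  rot[9] = a$disintegr
  rot[10] = $disintegra
Sorted (with $ < everything):
  sorted[0] = $disintegra  (last char: 'a')
  sorted[1] = a$disintegr  (last char: 'r')
  sorted[2] = disintegra$  (last char: '$')
  sorted[3] = egra$disint  (last char: 't')
  sorted[4] = gra$disinte  (last char: 'e')
  sorted[5] = integra$dis  (last char: 's')
  sorted[6] = isintegra$d  (last char: 'd')
  sorted[7] = ntegra$disi  (last char: 'i')
  sorted[8] = ra$disinteg  (last char: 'g')
  sorted[9] = sintegra$di  (last char: 'i')
  sorted[10] = tegra$disin  (last char: 'n')
Last column: ar$tesdigin
Original string S is at sorted index 2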